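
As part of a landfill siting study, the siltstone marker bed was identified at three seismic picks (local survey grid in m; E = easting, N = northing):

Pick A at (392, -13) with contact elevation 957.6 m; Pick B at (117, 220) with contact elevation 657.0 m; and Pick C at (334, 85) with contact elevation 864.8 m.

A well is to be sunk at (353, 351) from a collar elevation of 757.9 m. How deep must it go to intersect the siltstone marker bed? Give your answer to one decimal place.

42.1 m

Let the plane be z = a·E + b·N + c.
Pick B−Pick A: −275a + 233b = −300.6;  Pick C−Pick A: −58a + 98b = −92.8.
Solving gives a = 0.58324, b = −0.60176.
Then c = 957.6 − a·392 − b·-13 = 721.15.
At (353, 351): z_contact = 205.88 − 211.22 + 721.15 = 715.81 m.
Depth below ground = 757.9 − 715.81 = 42.1 m.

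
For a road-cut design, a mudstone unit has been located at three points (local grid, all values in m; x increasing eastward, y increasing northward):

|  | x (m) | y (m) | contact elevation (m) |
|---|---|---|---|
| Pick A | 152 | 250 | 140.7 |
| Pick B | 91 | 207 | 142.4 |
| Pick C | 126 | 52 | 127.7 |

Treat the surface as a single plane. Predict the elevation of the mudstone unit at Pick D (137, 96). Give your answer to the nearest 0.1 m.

Two edge vectors: Pick A→Pick B = (-61, -43, 1.7), Pick A→Pick C = (-26, -198, -13).
Normal n = (Pick A→Pick B) × (Pick A→Pick C) = (895.6, -837.2, 10960).
So ∂z/∂x = −n_x/n_z = −0.08172 and ∂z/∂y = −n_y/n_z = 0.07639.
Intercept c from Pick A: 140.7 + 12.42 − 19.10 = 134.02.
At (137, 96): z = −11.2 + 7.3 + 134.02 = 130.2 m.

130.2 m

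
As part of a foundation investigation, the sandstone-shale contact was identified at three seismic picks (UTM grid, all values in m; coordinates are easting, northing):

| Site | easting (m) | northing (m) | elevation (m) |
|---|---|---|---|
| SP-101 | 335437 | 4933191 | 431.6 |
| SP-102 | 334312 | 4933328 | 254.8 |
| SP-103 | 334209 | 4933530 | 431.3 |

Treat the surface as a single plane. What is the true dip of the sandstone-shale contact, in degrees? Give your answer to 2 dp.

Let the plane be z = a·easting + b·northing + c.
SP-102−SP-101: −1125a + 137b = −176.8;  SP-103−SP-101: −1228a + 339b = −0.3.
Solving gives a = 0.28101, b = 1.01705.
Gradient magnitude |∇z| = √(a² + b²) = √(0.07897 + 1.03439) = 1.05516.
True dip = arctan(1.05516) = 46.54°, dipping toward SSW (azimuth ≈ 195°).

46.54°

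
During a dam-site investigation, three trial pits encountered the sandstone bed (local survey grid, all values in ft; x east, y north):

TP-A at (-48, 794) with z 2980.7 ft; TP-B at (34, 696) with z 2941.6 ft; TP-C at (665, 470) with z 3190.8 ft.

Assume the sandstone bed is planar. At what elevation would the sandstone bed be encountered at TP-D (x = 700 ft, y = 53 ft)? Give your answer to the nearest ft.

Let the plane be z = a·x + b·y + c.
TP-B−TP-A: 82a − 98b = −39.1;  TP-C−TP-A: 713a − 324b = 210.1.
Solving gives a = 0.76798, b = 1.04158.
Then c = 2980.7 − a·-48 − b·794 = 2190.55.
At (700, 53): z = 537.6 + 55.2 + 2190.55 = 2783.3 ft.

2783 ft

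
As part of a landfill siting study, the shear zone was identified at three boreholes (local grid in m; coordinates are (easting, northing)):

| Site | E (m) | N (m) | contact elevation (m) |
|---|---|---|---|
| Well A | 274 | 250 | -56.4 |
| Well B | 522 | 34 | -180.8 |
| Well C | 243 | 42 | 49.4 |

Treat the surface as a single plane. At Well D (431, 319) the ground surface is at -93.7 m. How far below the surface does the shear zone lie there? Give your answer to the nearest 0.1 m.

120.5 m

Two edge vectors: Well A→Well B = (248, -216, -124.4), Well A→Well C = (-31, -208, 105.8).
Normal n = (Well A→Well B) × (Well A→Well C) = (-48728, -22382, -58280).
So ∂z/∂E = −n_x/n_z = −0.83610 and ∂z/∂N = −n_y/n_z = −0.38404.
Intercept c from Well A: -56.4 + 229.09 + 96.01 = 268.70.
At (431, 319): z_contact = −360.36 − 122.51 + 268.70 = -214.17 m.
Depth below ground = -93.7 − (-214.17) = 120.5 m.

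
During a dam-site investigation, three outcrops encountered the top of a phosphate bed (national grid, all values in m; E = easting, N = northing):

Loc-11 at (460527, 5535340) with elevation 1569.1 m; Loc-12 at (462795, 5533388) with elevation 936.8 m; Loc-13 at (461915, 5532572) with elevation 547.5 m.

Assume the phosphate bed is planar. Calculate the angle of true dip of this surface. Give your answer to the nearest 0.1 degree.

22.2°

Two edge vectors: Loc-11→Loc-12 = (2268, -1952, -632.3), Loc-11→Loc-13 = (1388, -2768, -1021.6).
Normal n = (Loc-11→Loc-12) × (Loc-11→Loc-13) = (243956.8, 1439356.4, -3568448).
So ∂z/∂E = −n_x/n_z = 0.06836 and ∂z/∂N = −n_y/n_z = 0.40336.
Gradient magnitude |∇z| = √(a² + b²) = √(0.00467 + 0.16270) = 0.40911.
True dip = arctan(0.40911) = 22.2°, dipping toward S (azimuth ≈ 190°).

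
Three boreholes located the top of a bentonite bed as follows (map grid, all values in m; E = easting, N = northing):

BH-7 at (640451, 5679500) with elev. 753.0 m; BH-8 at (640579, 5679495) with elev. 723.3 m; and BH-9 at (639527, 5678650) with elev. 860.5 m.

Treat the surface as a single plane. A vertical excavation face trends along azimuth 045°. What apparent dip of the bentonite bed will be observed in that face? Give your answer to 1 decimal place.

4.3°

Two edge vectors: BH-7→BH-8 = (128, -5, -29.7), BH-7→BH-9 = (-924, -850, 107.5).
Normal n = (BH-7→BH-8) × (BH-7→BH-9) = (-25782.5, 13682.8, -113420).
So ∂z/∂E = −n_x/n_z = −0.22732 and ∂z/∂N = −n_y/n_z = 0.12064.
Unit vector along 045° is (sin 45°, cos 45°) = (0.7071, 0.7071).
Slope in that direction = a·(0.7071) + b·(0.7071) = −0.07543.
Apparent dip = arctan|0.07543| = 4.3° (true dip is 14.4°, so apparent ≤ true as expected).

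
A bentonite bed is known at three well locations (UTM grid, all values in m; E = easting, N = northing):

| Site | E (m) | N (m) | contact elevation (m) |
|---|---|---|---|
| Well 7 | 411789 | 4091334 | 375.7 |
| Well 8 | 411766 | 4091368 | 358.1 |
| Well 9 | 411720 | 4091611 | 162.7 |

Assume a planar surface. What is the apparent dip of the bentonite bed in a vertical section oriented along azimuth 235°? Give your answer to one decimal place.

45.2°

Two edge vectors: Well 7→Well 8 = (-23, 34, -17.6), Well 7→Well 9 = (-69, 277, -213).
Normal n = (Well 7→Well 8) × (Well 7→Well 9) = (-2366.8, -3684.6, -4025).
So ∂z/∂E = −n_x/n_z = −0.58802 and ∂z/∂N = −n_y/n_z = −0.91543.
Unit vector along 235° is (sin 235°, cos 235°) = (-0.8192, -0.5736).
Slope in that direction = a·(-0.8192) + b·(-0.5736) = 1.00675.
Apparent dip = arctan|1.00675| = 45.2° (true dip is 47.4°, so apparent ≤ true as expected).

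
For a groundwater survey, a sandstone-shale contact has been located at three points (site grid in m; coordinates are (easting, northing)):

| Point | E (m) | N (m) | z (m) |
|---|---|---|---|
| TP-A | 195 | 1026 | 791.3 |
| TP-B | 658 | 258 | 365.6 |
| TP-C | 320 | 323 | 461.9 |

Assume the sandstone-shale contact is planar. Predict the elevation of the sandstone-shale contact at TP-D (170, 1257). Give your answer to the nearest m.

896 m

Two edge vectors: TP-A→TP-B = (463, -768, -425.7), TP-A→TP-C = (125, -703, -329.4).
Normal n = (TP-A→TP-B) × (TP-A→TP-C) = (-46287.9, 99299.7, -229489).
So ∂z/∂E = −n_x/n_z = −0.20170 and ∂z/∂N = −n_y/n_z = 0.43270.
Intercept c from TP-A: 791.3 + 39.33 − 443.95 = 386.68.
At (170, 1257): z = −34.3 + 543.9 + 386.68 = 896.3 m.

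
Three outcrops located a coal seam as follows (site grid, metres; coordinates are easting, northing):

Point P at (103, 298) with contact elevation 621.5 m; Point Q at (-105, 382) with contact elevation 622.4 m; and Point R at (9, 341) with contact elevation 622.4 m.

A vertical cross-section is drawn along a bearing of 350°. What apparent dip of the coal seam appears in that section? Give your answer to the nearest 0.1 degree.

5.2°

Let the plane be z = a·easting + b·northing + c.
Point Q−Point P: −208a + 84b = 0.9;  Point R−Point P: −94a + 43b = 0.9.
Solving gives a = 0.03521, b = 0.09790.
Unit vector along 350° is (sin 350°, cos 350°) = (-0.1736, 0.9848).
Slope in that direction = a·(-0.1736) + b·(0.9848) = 0.09030.
Apparent dip = arctan|0.09030| = 5.2° (true dip is 5.9°, so apparent ≤ true as expected).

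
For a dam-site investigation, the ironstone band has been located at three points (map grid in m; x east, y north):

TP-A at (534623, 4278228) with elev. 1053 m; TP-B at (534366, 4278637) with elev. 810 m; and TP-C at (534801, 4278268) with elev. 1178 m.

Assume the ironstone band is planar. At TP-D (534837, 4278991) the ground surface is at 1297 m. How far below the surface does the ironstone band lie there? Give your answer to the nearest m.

Two edge vectors: TP-A→TP-B = (-257, 409, -243), TP-A→TP-C = (178, 40, 125).
Normal n = (TP-A→TP-B) × (TP-A→TP-C) = (60845, -11129, -83082).
So ∂z/∂x = −n_x/n_z = 0.73234876 and ∂z/∂y = −n_y/n_z = −0.13395200.
Intercept c from TP-A: 1053 − 391530.49 + 573077.19 = 182599.70.
At (534837, 4278991): z_contact = 391687.2 − 573179.4 + 182599.70 = 1107.5 m.
Depth below ground = 1297 − 1107.5 = 189 m.

189 m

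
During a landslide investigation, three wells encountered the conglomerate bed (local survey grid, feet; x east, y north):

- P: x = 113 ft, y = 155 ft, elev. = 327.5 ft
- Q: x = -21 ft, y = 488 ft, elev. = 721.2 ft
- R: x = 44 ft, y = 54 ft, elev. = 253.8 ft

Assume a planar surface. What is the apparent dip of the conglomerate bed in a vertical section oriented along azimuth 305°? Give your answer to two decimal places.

Two edge vectors: P→Q = (-134, 333, 393.7), P→R = (-69, -101, -73.7).
Normal n = (P→Q) × (P→R) = (15221.6, -37041.1, 36511).
So ∂z/∂x = −n_x/n_z = −0.41690 and ∂z/∂y = −n_y/n_z = 1.01452.
Unit vector along 305° is (sin 305°, cos 305°) = (-0.8192, 0.5736).
Slope in that direction = a·(-0.8192) + b·(0.5736) = 0.92341.
Apparent dip = arctan|0.92341| = 42.72° (true dip is 47.6°, so apparent ≤ true as expected).

42.72°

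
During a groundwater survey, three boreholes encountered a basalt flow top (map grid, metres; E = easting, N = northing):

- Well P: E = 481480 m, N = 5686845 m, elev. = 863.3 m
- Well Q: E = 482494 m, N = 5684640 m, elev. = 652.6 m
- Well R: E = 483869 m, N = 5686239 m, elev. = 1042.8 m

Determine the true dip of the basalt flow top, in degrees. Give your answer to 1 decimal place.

10.5°

Two edge vectors: Well P→Well Q = (1014, -2205, -210.7), Well P→Well R = (2389, -606, 179.5).
Normal n = (Well P→Well Q) × (Well P→Well R) = (-523481.7, -685375.3, 4653261).
So ∂z/∂E = −n_x/n_z = 0.11250 and ∂z/∂N = −n_y/n_z = 0.14729.
Gradient magnitude |∇z| = √(a² + b²) = √(0.01266 + 0.02169) = 0.18534.
True dip = arctan(0.18534) = 10.5°, dipping toward SW (azimuth ≈ 217°).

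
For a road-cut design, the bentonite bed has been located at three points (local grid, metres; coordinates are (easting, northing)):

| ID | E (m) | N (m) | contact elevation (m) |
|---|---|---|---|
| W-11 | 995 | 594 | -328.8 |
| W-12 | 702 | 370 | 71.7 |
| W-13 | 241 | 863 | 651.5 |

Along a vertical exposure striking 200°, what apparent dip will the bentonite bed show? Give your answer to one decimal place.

26.9°

Let the plane be z = a·E + b·N + c.
W-12−W-11: −293a − 224b = 400.5;  W-13−W-11: −754a + 269b = 980.3.
Solving gives a = −1.32137, b = −0.05954.
Unit vector along 200° is (sin 200°, cos 200°) = (-0.3420, -0.9397).
Slope in that direction = a·(-0.3420) + b·(-0.9397) = 0.50789.
Apparent dip = arctan|0.50789| = 26.9° (true dip is 52.9°, so apparent ≤ true as expected).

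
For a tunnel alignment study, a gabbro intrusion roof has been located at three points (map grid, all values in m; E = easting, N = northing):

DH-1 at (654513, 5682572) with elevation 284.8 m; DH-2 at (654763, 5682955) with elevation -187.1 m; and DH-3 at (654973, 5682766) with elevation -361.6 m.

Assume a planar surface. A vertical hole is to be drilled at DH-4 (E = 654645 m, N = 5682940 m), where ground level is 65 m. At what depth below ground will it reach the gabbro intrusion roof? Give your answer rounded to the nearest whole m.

101 m

Two edge vectors: DH-1→DH-2 = (250, 383, -471.9), DH-1→DH-3 = (460, 194, -646.4).
Normal n = (DH-1→DH-2) × (DH-1→DH-3) = (-156022.6, -55474, -127680).
So ∂z/∂E = −n_x/n_z = −1.22198152 and ∂z/∂N = −n_y/n_z = −0.43447682.
Intercept c from DH-1: 284.8 + 799802.79 + 2468945.80 = 3269033.38.
At (654645, 5682940): z_contact = −799964.1 − 2469105.7 + 3269033.38 = -36.4 m.
Depth below ground = 65 − (-36.4) = 101 m.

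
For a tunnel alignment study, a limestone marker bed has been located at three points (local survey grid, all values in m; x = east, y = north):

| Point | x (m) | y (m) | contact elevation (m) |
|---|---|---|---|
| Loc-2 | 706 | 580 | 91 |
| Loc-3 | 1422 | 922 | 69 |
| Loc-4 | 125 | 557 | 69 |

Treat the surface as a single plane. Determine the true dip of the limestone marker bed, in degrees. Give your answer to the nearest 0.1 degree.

Let the plane be z = a·x + b·y + c.
Loc-3−Loc-2: 716a + 342b = −22;  Loc-4−Loc-2: −581a − 23b = −22.
Solving gives a = 0.04406, b = −0.15658.
Gradient magnitude |∇z| = √(a² + b²) = √(0.00194 + 0.02452) = 0.16266.
True dip = arctan(0.16266) = 9.2°, dipping toward NNW (azimuth ≈ 344°).

9.2°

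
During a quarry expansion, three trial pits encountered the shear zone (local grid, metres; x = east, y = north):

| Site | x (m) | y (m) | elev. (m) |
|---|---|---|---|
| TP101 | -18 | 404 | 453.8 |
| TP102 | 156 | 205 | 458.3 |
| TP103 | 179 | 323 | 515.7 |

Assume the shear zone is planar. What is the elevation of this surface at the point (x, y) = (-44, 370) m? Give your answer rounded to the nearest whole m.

428 m

Two edge vectors: TP101→TP102 = (174, -199, 4.5), TP101→TP103 = (197, -81, 61.9).
Normal n = (TP101→TP102) × (TP101→TP103) = (-11953.6, -9884.1, 25109).
So ∂z/∂x = −n_x/n_z = 0.47607 and ∂z/∂y = −n_y/n_z = 0.39365.
Intercept c from TP101: 453.8 + 8.57 − 159.03 = 303.34.
At (-44, 370): z = −20.9 + 145.6 + 303.34 = 428.0 m.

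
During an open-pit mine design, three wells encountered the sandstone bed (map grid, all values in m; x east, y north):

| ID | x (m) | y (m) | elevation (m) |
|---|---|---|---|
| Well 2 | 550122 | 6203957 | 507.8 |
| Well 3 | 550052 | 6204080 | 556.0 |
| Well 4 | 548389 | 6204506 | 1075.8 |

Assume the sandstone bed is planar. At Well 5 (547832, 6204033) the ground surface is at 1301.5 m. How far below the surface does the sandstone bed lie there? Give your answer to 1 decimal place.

Two edge vectors: Well 2→Well 3 = (-70, 123, 48.2), Well 2→Well 4 = (-1733, 549, 568).
Normal n = (Well 2→Well 3) × (Well 2→Well 4) = (43402.2, -43770.6, 174729).
So ∂z/∂x = −n_x/n_z = −0.248397232 and ∂z/∂y = −n_y/n_z = 0.250505640.
Intercept c from Well 2: 507.8 + 136648.78 − 1554126.22 = −1416969.64.
At (547832, 6204033): z_contact = −136079.95 + 1554145.26 − 1416969.64 = 1095.67 m.
Depth below ground = 1301.5 − 1095.67 = 205.8 m.

205.8 m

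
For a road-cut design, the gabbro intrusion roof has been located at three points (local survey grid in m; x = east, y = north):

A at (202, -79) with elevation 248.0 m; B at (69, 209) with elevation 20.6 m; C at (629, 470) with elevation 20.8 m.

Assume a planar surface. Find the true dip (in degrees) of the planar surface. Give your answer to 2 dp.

Let the plane be z = a·x + b·y + c.
B−A: −133a + 288b = −227.4;  C−A: 427a + 549b = −227.2.
Solving gives a = 0.30312, b = −0.64960.
Gradient magnitude |∇z| = √(a² + b²) = √(0.09188 + 0.42198) = 0.71684.
True dip = arctan(0.71684) = 35.63°, dipping toward NNW (azimuth ≈ 335°).

35.63°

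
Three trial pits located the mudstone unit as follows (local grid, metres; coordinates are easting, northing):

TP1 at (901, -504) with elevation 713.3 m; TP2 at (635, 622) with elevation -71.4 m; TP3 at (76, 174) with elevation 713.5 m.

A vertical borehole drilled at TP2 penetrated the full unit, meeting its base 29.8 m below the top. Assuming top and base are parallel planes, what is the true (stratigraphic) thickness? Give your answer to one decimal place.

Let the plane be z = a·easting + b·northing + c.
TP2−TP1: −266a + 1126b = −784.7;  TP3−TP1: −825a + 678b = 0.2.
Solving gives a = −0.71099, b = −0.86485.
|∇z| = √(a²+b²) = 1.11959, so dip δ = arctan(1.11959) = 48.23°.
True thickness = vertical thickness × cos δ = 29.8 × cos 48.23° = 19.9 m.

19.9 m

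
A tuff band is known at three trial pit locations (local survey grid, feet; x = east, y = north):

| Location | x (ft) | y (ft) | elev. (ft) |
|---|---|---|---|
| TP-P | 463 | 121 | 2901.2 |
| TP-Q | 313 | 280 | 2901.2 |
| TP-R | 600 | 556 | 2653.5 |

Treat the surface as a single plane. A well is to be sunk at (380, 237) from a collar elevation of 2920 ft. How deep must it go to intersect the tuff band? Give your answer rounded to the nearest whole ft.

31 ft

Two edge vectors: TP-P→TP-Q = (-150, 159, 0), TP-P→TP-R = (137, 435, -247.7).
Normal n = (TP-P→TP-Q) × (TP-P→TP-R) = (-39384.3, -37155, -87033).
So ∂z/∂x = −n_x/n_z = −0.45252 and ∂z/∂y = −n_y/n_z = −0.42691.
Intercept c from TP-P: 2901.2 + 209.52 + 51.66 = 3162.37.
At (380, 237): z_contact = −172.0 − 101.2 + 3162.37 = 2889.2 ft.
Depth below ground = 2920 − 2889.2 = 31 ft.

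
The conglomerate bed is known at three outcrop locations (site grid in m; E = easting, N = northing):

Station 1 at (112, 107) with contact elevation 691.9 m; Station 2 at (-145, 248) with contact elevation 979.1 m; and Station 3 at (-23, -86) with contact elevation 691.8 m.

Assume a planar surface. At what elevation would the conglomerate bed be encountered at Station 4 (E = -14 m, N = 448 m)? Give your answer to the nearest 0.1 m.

986.4 m

Let the plane be z = a·E + b·N + c.
Station 2−Station 1: −257a + 141b = 287.2;  Station 3−Station 1: −135a − 193b = −0.1.
Solving gives a = −0.80738, b = 0.56527.
Then c = 691.9 − a·112 − b·107 = 721.84.
At (-14, 448): z = 11.3 + 253.2 + 721.84 = 986.4 m.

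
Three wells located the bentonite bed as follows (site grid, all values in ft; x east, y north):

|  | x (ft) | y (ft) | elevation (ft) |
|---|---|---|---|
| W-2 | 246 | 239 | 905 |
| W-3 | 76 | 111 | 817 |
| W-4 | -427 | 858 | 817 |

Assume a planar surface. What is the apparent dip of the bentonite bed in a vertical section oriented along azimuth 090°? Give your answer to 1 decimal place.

19.0°

Let the plane be z = a·x + b·y + c.
W-3−W-2: −170a − 128b = −88;  W-4−W-2: −673a + 619b = −88.
Solving gives a = 0.34349, b = 0.23130.
Unit vector along 090° is (sin 90°, cos 90°) = (1.0000, 0.0000).
Slope in that direction = a·(1.0000) + b·(0.0000) = 0.34349.
Apparent dip = arctan|0.34349| = 19.0° (true dip is 22.5°, so apparent ≤ true as expected).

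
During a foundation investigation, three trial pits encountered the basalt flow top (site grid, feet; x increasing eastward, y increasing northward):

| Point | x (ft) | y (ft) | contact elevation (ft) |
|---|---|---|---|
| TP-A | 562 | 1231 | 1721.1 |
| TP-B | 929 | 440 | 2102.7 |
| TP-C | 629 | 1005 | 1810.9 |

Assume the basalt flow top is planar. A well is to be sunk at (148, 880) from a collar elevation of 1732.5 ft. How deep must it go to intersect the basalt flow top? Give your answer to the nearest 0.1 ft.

135.1 ft

Let the plane be z = a·x + b·y + c.
TP-B−TP-A: 367a − 791b = 381.6;  TP-C−TP-A: 67a − 226b = 89.8.
Solving gives a = 0.507925, b = −0.246766.
Then c = 1721.1 − a·562 − b·1231 = 1739.42.
At (148, 880): z_contact = 75.17 − 217.15 + 1739.42 = 1597.43 ft.
Depth below ground = 1732.5 − 1597.43 = 135.1 ft.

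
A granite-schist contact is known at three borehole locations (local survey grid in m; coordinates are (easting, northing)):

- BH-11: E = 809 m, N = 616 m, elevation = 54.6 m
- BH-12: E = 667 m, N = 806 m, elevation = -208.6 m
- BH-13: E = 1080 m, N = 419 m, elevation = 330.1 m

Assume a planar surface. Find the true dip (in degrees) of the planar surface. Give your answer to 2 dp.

53.87°

Let the plane be z = a·E + b·N + c.
BH-12−BH-11: −142a + 190b = −263.2;  BH-13−BH-11: 271a − 197b = 275.5.
Solving gives a = 0.02103, b = −1.36954.
Gradient magnitude |∇z| = √(a² + b²) = √(0.00044 + 1.87565) = 1.36971.
True dip = arctan(1.36971) = 53.87°, dipping toward N (azimuth ≈ 359°).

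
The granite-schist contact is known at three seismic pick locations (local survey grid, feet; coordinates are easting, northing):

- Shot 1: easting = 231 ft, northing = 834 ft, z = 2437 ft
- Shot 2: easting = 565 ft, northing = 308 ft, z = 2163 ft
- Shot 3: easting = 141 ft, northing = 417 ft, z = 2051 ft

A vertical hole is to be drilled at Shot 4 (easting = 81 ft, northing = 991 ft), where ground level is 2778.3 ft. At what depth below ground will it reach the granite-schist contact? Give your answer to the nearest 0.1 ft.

Let the plane be z = a·easting + b·northing + c.
Shot 2−Shot 1: 334a − 526b = −274;  Shot 3−Shot 1: −90a − 417b = −386.
Solving gives a = 0.47572, b = 0.82299.
Then c = 2437 − a·231 − b·834 = 1640.74.
At (81, 991): z_contact = 38.53 + 815.58 + 1640.74 = 2494.85 ft.
Depth below ground = 2778.3 − 2494.85 = 283.4 ft.

283.4 ft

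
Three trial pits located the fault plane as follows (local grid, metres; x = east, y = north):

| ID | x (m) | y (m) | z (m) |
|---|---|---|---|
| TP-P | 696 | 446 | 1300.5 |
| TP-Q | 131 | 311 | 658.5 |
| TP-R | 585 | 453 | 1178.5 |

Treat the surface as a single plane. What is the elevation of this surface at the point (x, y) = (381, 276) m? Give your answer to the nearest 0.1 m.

930.9 m

Let the plane be z = a·x + b·y + c.
TP-Q−TP-P: −565a − 135b = −642;  TP-R−TP-P: −111a + 7b = −122.
Solving gives a = 1.10686, b = 0.12313.
Then c = 1300.5 − a·696 − b·446 = 475.21.
At (381, 276): z = 421.7 + 34.0 + 475.21 = 930.9 m.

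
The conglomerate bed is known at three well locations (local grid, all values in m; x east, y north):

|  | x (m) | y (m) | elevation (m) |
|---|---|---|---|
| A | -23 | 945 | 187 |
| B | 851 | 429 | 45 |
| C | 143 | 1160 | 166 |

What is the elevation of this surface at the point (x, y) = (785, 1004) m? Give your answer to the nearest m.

66 m

Two edge vectors: A→B = (874, -516, -142), A→C = (166, 215, -21).
Normal n = (A→B) × (A→C) = (41366, -5218, 273566).
So ∂z/∂x = −n_x/n_z = −0.15121 and ∂z/∂y = −n_y/n_z = 0.01907.
Intercept c from A: 187 − 3.48 − 18.02 = 165.50.
At (785, 1004): z = −118.7 + 19.2 + 165.50 = 65.9 m.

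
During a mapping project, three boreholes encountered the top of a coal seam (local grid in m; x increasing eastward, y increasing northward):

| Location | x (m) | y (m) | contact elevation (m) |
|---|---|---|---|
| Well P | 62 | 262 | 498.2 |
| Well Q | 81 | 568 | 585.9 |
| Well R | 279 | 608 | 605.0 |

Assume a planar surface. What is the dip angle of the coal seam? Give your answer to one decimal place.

Two edge vectors: Well P→Well Q = (19, 306, 87.7), Well P→Well R = (217, 346, 106.8).
Normal n = (Well P→Well Q) × (Well P→Well R) = (2336.6, 17001.7, -59828).
So ∂z/∂x = −n_x/n_z = 0.03906 and ∂z/∂y = −n_y/n_z = 0.28418.
Gradient magnitude |∇z| = √(a² + b²) = √(0.00153 + 0.08076) = 0.28685.
True dip = arctan(0.28685) = 16.0°, dipping toward S (azimuth ≈ 188°).

16.0°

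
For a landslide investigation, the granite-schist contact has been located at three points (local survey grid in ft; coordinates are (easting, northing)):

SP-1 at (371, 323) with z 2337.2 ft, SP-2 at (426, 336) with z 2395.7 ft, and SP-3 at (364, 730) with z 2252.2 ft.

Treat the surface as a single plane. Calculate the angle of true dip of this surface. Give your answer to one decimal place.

48.4°

Let the plane be z = a·E + b·N + c.
SP-2−SP-1: 55a + 13b = 58.5;  SP-3−SP-1: −7a + 407b = −85.
Solving gives a = 1.10849, b = −0.18978.
Gradient magnitude |∇z| = √(a² + b²) = √(1.22876 + 0.03602) = 1.12462.
True dip = arctan(1.12462) = 48.4°, dipping toward W (azimuth ≈ 280°).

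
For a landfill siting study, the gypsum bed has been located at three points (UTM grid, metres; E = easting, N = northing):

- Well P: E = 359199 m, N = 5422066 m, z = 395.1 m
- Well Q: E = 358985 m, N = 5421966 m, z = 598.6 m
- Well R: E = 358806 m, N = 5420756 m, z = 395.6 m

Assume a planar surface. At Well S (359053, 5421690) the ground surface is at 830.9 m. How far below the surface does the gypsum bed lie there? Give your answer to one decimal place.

398.9 m

Two edge vectors: Well P→Well Q = (-214, -100, 203.5), Well P→Well R = (-393, -1310, 0.5).
Normal n = (Well P→Well Q) × (Well P→Well R) = (266535, -79868.5, 241040).
So ∂z/∂E = −n_x/n_z = −1.105770826 and ∂z/∂N = −n_y/n_z = 0.331349569.
Intercept c from Well P: 395.1 + 397191.78 − 1796599.23 = −1399012.35.
At (359053, 5421690): z_contact = −397030.33 + 1796474.64 − 1399012.35 = 431.96 m.
Depth below ground = 830.9 − 431.96 = 398.9 m.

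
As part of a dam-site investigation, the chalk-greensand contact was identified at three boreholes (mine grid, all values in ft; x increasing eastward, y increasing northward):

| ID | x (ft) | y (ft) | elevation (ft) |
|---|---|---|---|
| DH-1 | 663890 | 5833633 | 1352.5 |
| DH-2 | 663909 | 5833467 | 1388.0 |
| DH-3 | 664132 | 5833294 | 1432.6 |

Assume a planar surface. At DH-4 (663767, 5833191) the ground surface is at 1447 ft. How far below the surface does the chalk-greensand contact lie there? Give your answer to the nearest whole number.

6 ft

Two edge vectors: DH-1→DH-2 = (19, -166, 35.5), DH-1→DH-3 = (242, -339, 80.1).
Normal n = (DH-1→DH-2) × (DH-1→DH-3) = (-1262.1, 7069.1, 33731).
So ∂z/∂x = −n_x/n_z = 0.03741662 and ∂z/∂y = −n_y/n_z = −0.20957280.
Intercept c from DH-1: 1352.5 − 24840.52 + 1222570.78 = 1199082.76.
At (663767, 5833191): z_contact = 24835.9 − 1222478.2 + 1199082.76 = 1440.5 ft.
Depth below ground = 1447 − 1440.5 = 6 ft.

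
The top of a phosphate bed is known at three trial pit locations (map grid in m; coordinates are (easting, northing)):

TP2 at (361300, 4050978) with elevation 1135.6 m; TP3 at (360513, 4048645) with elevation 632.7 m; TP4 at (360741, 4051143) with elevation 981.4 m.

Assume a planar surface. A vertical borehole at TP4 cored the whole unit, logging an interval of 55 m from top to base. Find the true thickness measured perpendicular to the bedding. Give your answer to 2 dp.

Let the plane be z = a·E + b·N + c.
TP3−TP2: −787a − 2333b = −502.9;  TP4−TP2: −559a + 165b = −154.2.
Solving gives a = 0.30874, b = 0.11141.
|∇z| = √(a²+b²) = 0.32822, so dip δ = arctan(0.32822) = 18.17°.
True thickness = vertical thickness × cos δ = 55 × cos 18.17° = 52.26 m.

52.26 m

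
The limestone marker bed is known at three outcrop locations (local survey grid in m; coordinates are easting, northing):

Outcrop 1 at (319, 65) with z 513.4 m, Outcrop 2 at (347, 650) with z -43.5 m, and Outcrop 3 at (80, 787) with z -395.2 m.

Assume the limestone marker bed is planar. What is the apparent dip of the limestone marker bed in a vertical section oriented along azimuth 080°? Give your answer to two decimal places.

Two edge vectors: Outcrop 1→Outcrop 2 = (28, 585, -556.9), Outcrop 1→Outcrop 3 = (-239, 722, -908.6).
Normal n = (Outcrop 1→Outcrop 2) × (Outcrop 1→Outcrop 3) = (-129449.2, 158539.9, 160031).
So ∂z/∂easting = −n_x/n_z = 0.80890 and ∂z/∂northing = −n_y/n_z = −0.99068.
Unit vector along 080° is (sin 80°, cos 80°) = (0.9848, 0.1736).
Slope in that direction = a·(0.9848) + b·(0.1736) = 0.62458.
Apparent dip = arctan|0.62458| = 31.99° (true dip is 52.0°, so apparent ≤ true as expected).

31.99°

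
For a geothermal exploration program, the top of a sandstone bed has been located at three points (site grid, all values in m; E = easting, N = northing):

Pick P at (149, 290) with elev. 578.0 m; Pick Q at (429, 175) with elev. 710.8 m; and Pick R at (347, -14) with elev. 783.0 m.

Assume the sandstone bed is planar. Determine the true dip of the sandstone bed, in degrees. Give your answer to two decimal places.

29.55°

Two edge vectors: Pick P→Pick Q = (280, -115, 132.8), Pick P→Pick R = (198, -304, 205).
Normal n = (Pick P→Pick Q) × (Pick P→Pick R) = (16796.2, -31105.6, -62350).
So ∂z/∂E = −n_x/n_z = 0.26939 and ∂z/∂N = −n_y/n_z = −0.49889.
Gradient magnitude |∇z| = √(a² + b²) = √(0.07257 + 0.24889) = 0.56697.
True dip = arctan(0.56697) = 29.55°, dipping toward NNW (azimuth ≈ 332°).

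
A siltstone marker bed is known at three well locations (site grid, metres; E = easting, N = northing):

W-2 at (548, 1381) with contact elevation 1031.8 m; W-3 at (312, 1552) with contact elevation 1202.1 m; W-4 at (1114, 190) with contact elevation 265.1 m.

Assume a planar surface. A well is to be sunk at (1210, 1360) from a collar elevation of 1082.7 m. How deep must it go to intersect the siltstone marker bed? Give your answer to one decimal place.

318.2 m

Let the plane be z = a·E + b·N + c.
W-3−W-2: −236a + 171b = 170.3;  W-4−W-2: 566a − 1191b = −766.7.
Solving gives a = −0.389178, b = 0.458795.
Then c = 1031.8 − a·548 − b·1381 = 611.47.
At (1210, 1360): z_contact = −470.91 + 623.96 + 611.47 = 764.53 m.
Depth below ground = 1082.7 − 764.53 = 318.2 m.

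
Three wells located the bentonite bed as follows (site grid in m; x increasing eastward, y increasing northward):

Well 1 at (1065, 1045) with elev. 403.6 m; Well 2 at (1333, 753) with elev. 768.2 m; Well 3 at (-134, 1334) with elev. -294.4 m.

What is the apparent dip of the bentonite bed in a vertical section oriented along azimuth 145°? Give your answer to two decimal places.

Two edge vectors: Well 1→Well 2 = (268, -292, 364.6), Well 1→Well 3 = (-1199, 289, -698).
Normal n = (Well 1→Well 2) × (Well 1→Well 3) = (98446.6, -250091.4, -272656).
So ∂z/∂x = −n_x/n_z = 0.36107 and ∂z/∂y = −n_y/n_z = −0.91724.
Unit vector along 145° is (sin 145°, cos 145°) = (0.5736, -0.8192).
Slope in that direction = a·(0.5736) + b·(-0.8192) = 0.95846.
Apparent dip = arctan|0.95846| = 43.78° (true dip is 44.6°, so apparent ≤ true as expected).

43.78°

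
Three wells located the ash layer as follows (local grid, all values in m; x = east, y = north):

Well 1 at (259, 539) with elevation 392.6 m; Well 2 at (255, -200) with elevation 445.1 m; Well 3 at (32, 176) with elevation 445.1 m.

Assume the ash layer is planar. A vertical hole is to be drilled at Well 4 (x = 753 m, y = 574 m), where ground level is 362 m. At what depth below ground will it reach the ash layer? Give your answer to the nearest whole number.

Let the plane be z = a·x + b·y + c.
Well 2−Well 1: −4a − 739b = 52.5;  Well 3−Well 1: −227a − 363b = 52.5.
Solving gives a = −0.11870, b = −0.07040.
Then c = 392.6 − a·259 − b·539 = 461.29.
At (753, 574): z_contact = −89.4 − 40.4 + 461.29 = 331.5 m.
Depth below ground = 362 − 331.5 = 31 m.

31 m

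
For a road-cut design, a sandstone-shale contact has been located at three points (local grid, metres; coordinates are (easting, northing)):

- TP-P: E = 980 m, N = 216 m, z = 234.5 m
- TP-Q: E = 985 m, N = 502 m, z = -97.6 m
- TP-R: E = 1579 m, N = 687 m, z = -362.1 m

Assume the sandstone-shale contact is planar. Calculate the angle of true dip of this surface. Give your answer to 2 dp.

Let the plane be z = a·E + b·N + c.
TP-Q−TP-P: 5a + 286b = −332.1;  TP-R−TP-P: 599a + 471b = −596.6.
Solving gives a = −0.08409, b = −1.15972.
Gradient magnitude |∇z| = √(a² + b²) = √(0.00707 + 1.34495) = 1.16276.
True dip = arctan(1.16276) = 49.30°, dipping toward N (azimuth ≈ 004°).

49.30°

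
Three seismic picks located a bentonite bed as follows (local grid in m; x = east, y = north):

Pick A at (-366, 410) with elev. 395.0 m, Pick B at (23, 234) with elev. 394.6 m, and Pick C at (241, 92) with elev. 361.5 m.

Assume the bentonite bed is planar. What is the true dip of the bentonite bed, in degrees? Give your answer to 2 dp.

Two edge vectors: Pick A→Pick B = (389, -176, -0.4), Pick A→Pick C = (607, -318, -33.5).
Normal n = (Pick A→Pick B) × (Pick A→Pick C) = (5768.8, 12788.7, -16870).
So ∂z/∂x = −n_x/n_z = 0.34196 and ∂z/∂y = −n_y/n_z = 0.75807.
Gradient magnitude |∇z| = √(a² + b²) = √(0.11693 + 0.57468) = 0.83163.
True dip = arctan(0.83163) = 39.75°, dipping toward SSW (azimuth ≈ 204°).

39.75°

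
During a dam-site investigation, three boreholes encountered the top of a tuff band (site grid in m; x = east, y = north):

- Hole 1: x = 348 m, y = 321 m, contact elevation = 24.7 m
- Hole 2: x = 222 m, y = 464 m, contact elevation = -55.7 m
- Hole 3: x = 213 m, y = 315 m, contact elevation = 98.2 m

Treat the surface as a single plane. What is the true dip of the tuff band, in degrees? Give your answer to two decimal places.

Let the plane be z = a·x + b·y + c.
Hole 2−Hole 1: −126a + 143b = −80.4;  Hole 3−Hole 1: −135a − 6b = 73.5.
Solving gives a = −0.49988, b = −1.00269.
Gradient magnitude |∇z| = √(a² + b²) = √(0.24988 + 1.00539) = 1.12039.
True dip = arctan(1.12039) = 48.25°, dipping toward NNE (azimuth ≈ 026°).

48.25°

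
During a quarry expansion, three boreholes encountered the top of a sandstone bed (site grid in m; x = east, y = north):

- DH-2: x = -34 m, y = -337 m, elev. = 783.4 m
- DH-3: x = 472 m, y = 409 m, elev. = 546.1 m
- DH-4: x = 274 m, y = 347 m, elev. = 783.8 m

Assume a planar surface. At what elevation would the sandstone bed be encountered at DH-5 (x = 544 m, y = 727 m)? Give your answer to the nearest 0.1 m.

Let the plane be z = a·x + b·y + c.
DH-3−DH-2: 506a + 746b = −237.3;  DH-4−DH-2: 308a + 684b = 0.4.
Solving gives a = −1.39778, b = 0.62999.
Then c = 783.4 − a·-34 − b·-337 = 948.18.
At (544, 727): z = −760.4 + 458.0 + 948.18 = 645.8 m.

645.8 m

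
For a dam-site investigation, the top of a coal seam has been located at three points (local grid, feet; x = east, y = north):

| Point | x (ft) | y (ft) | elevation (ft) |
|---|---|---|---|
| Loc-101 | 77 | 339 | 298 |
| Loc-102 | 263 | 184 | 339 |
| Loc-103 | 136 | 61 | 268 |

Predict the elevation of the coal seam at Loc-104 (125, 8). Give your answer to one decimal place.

Two edge vectors: Loc-101→Loc-102 = (186, -155, 41), Loc-101→Loc-103 = (59, -278, -30).
Normal n = (Loc-101→Loc-102) × (Loc-101→Loc-103) = (16048, 7999, -42563).
So ∂z/∂x = −n_x/n_z = 0.37704 and ∂z/∂y = −n_y/n_z = 0.18793.
Intercept c from Loc-101: 298 − 29.03 − 63.71 = 205.26.
At (125, 8): z = 47.1 + 1.5 + 205.26 = 253.9 ft.

253.9 ft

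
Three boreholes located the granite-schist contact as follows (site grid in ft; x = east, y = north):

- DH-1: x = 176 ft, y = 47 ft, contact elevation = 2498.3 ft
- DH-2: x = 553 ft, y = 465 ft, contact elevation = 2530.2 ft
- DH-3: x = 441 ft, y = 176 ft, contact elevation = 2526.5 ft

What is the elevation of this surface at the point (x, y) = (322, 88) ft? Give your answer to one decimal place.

Let the plane be z = a·x + b·y + c.
DH-2−DH-1: 377a + 418b = 31.9;  DH-3−DH-1: 265a + 129b = 28.2.
Solving gives a = 0.12348, b = −0.03505.
Then c = 2498.3 − a·176 − b·47 = 2478.22.
At (322, 88): z = 39.8 − 3.1 + 2478.22 = 2514.9 ft.

2514.9 ft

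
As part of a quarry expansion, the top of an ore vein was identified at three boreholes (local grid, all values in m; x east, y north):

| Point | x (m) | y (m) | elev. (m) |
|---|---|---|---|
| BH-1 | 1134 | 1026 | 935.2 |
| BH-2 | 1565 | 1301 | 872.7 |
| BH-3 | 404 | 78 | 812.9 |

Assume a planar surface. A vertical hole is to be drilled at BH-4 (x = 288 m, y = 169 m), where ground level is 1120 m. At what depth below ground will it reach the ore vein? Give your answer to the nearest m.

212 m

Let the plane be z = a·x + b·y + c.
BH-2−BH-1: 431a + 275b = −62.5;  BH-3−BH-1: −730a − 948b = −122.3.
Solving gives a = −0.44690, b = 0.47314.
Then c = 935.2 − a·1134 − b·1026 = 956.54.
At (288, 169): z_contact = −128.7 + 80.0 + 956.54 = 907.8 m.
Depth below ground = 1120 − 907.8 = 212 m.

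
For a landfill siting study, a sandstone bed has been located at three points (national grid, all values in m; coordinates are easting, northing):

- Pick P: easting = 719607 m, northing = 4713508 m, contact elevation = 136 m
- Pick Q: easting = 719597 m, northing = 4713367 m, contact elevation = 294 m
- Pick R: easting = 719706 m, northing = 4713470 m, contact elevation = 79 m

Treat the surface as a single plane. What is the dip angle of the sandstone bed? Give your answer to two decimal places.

Let the plane be z = a·easting + b·northing + c.
Pick Q−Pick P: −10a − 141b = 158;  Pick R−Pick P: 99a − 38b = −57.
Solving gives a = −0.97922, b = −1.05112.
Gradient magnitude |∇z| = √(a² + b²) = √(0.95887 + 1.10485) = 1.43656.
True dip = arctan(1.43656) = 55.16°, dipping toward NE (azimuth ≈ 043°).

55.16°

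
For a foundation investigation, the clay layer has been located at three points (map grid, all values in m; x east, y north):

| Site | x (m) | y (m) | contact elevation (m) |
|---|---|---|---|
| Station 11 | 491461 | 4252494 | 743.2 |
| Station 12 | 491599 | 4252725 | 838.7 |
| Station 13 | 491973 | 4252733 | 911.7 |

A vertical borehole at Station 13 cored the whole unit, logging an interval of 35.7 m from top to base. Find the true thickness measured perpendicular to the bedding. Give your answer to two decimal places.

33.64 m

Two edge vectors: Station 11→Station 12 = (138, 231, 95.5), Station 11→Station 13 = (512, 239, 168.5).
Normal n = (Station 11→Station 12) × (Station 11→Station 13) = (16099, 25643, -85290).
So ∂z/∂x = −n_x/n_z = 0.18876 and ∂z/∂y = −n_y/n_z = 0.30066.
|∇z| = √(a²+b²) = 0.35500, so dip δ = arctan(0.35500) = 19.54°.
True thickness = vertical thickness × cos δ = 35.7 × cos 19.54° = 33.64 m.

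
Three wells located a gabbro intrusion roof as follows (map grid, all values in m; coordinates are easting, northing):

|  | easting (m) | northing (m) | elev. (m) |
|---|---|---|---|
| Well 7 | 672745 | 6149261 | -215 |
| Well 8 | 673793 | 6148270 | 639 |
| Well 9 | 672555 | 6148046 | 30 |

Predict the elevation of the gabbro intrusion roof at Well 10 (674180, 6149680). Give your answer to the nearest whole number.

Let the plane be z = a·easting + b·northing + c.
Well 8−Well 7: 1048a − 991b = 854;  Well 9−Well 7: −190a − 1215b = 245.
Solving gives a = 0.54379417, b = −0.28668386.
Then c = -215 − a·672745 − b·6149261 = 1396844.08.
At (674180, 6149680): z = 366615.2 − 1763014.0 + 1396844.08 = 445.2 m.

445 m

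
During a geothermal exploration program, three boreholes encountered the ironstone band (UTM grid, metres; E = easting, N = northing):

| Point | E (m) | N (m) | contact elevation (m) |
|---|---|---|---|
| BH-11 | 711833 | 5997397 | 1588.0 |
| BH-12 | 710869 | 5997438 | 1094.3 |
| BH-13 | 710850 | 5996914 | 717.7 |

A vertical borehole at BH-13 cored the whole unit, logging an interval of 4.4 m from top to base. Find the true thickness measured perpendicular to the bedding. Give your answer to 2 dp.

3.30 m

Let the plane be z = a·E + b·N + c.
BH-12−BH-11: −964a + 41b = −493.7;  BH-13−BH-11: −983a − 483b = −870.3.
Solving gives a = 0.54187, b = 0.69905.
|∇z| = √(a²+b²) = 0.88448, so dip δ = arctan(0.88448) = 41.49°.
True thickness = vertical thickness × cos δ = 4.4 × cos 41.49° = 3.30 m.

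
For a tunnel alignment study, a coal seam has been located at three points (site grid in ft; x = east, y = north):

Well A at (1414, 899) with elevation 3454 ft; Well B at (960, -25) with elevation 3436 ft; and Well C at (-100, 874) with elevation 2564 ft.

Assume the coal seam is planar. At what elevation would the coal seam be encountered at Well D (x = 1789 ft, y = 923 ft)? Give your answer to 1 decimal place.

3669.6 ft

Let the plane be z = a·x + b·y + c.
Well B−Well A: −454a − 924b = −18;  Well C−Well A: −1514a − 25b = −890.
Solving gives a = 0.592331, b = −0.271557.
Then c = 3454 − a·1414 − b·899 = 2860.57.
At (1789, 923): z = 1059.7 − 250.6 + 2860.57 = 3669.6 ft.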